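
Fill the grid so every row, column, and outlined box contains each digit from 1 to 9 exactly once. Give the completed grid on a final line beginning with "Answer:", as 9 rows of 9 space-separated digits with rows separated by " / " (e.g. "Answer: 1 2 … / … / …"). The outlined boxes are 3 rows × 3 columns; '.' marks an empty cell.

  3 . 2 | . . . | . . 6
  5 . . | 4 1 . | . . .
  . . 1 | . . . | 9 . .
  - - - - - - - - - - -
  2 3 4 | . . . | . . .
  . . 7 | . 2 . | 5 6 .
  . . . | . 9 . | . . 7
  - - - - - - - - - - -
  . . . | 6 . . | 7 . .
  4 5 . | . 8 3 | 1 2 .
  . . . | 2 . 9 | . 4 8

Step 1. [r4c7∈{8}] nothing but 8 survives at r4c7 ⇒ r4c7=8.
Step 2. [r7c6∈{1,4,5}] across box 8, 1 lands solely at r7c6. So r7c6=1.
Step 3. [r3c5∈{3,5,6,7}] 3 has one home in col 5: r3c5. So r3c5=3.
Step 4. [r8c3∈{6,9}] row 8 places 6 nowhere but r8c3 ⇒ r8c3=6.
Step 5. [r1c8∈{1,5,7,8}] r1c8 is the only open cell in row 1 admitting 1 ⇒ r1c8=1.
Step 6. [r6c8∈{3}] nothing but 3 survives at r6c8. So r6c8=3.
Step 7. [r8c9∈{9}] r8c9's peers cover all but 9. So r8c9=9.
Step 8. [r8c4∈{7}] nothing but 7 survives at r8c4. So r8c4=7.
Step 9. [r4c5∈{5,6,7}] 6 has one home in col 5: r4c5, so r4c5=6.
Step 10. [r1c5∈{5,7}] col 5 places 7 nowhere but r1c5, so r1c5=7.
Step 11. [r1c4∈{5,8,9}] r1c4 is the only open cell in col 4 admitting 9. So r1c4=9.
Step 12. [r1c6∈{5,8}] in row 1, 5 fits only at r1c6. So r1c6=5.
Step 13. [r1c2∈{4,8}] in row 1, 8 fits only at r1c2. So r1c2=8.
Step 14. [r3c4∈{8}] nothing but 8 survives at r3c4 ⇒ r3c4=8.
Step 15. [r7c8∈{5}] r7c8 has the single candidate 5. So r7c8=5.
Step 16. [r3c2∈{4,6,7}] in col 2, 4 fits only at r3c2 ⇒ r3c2=4.
Step 17. [r7c9∈{3}] r7c9's peers cover all but 3, so r7c9=3.
Step 18. [r5c9∈{1,4}] across col 9, 4 lands solely at r5c9 ⇒ r5c9=4.
Step 19. [r2c9∈{2}] r2c9's peers cover all but 2, so r2c9=2.
Step 20. [r4c4∈{1,5}] row 4 places 5 nowhere but r4c4 ⇒ r4c4=5.
Step 21. [r6c4∈{1}] only 1 remains possible at r6c4 ⇒ r6c4=1.
Step 22. [r5c6∈{8}] only 8 remains possible at r5c6, so r5c6=8.
Step 23. [r3c8∈{7}] only 7 remains possible at r3c8, so r3c8=7.
Step 24. [r2c2∈{6,7,9}] r2c2 is the only open cell in row 2 admitting 7. So r2c2=7.
Step 25. [r3c1∈{6}] r3c1's peers cover all but 6 ⇒ r3c1=6.
Step 26. [r9c2∈{1}] nothing but 1 survives at r9c2, so r9c2=1.
Step 27. [r5c2∈{9}] only 9 remains possible at r5c2, so r5c2=9.
Step 28. [r6c1∈{8}] r6c1 has the single candidate 8. So r6c1=8.
Step 29. [r2c3∈{9}] r2c3 has the single candidate 9. So r2c3=9.
Step 30. [r9c3∈{3}] r9c3's peers cover all but 3, so r9c3=3.
Step 31. [r6c7∈{2}] r6c7 is down to just 2. So r6c7=2.
Step 32. [r1c7∈{4}] r1c7 is down to just 4. So r1c7=4.
Step 33. [r4c6∈{7}] r4c6's peers cover all but 7 ⇒ r4c6=7.
Step 34. [r7c3∈{8}] r7c3 has the single candidate 8, so r7c3=8.
Step 35. [r3c6∈{2}] r3c6 has the single candidate 2. So r3c6=2.
Step 36. [r2c7∈{3}] nothing but 3 survives at r2c7. So r2c7=3.
Step 37. [r5c1∈{1}] r5c1 is down to just 1, so r5c1=1.
Step 38. [r9c7∈{6}] only 6 remains possible at r9c7 ⇒ r9c7=6.
Step 39. [r7c2∈{2}] r7c2 has the single candidate 2 ⇒ r7c2=2.
Step 40. [r4c9∈{1}] nothing but 1 survives at r4c9 ⇒ r4c9=1.
Step 41. [r5c4∈{3}] r5c4 is down to just 3 ⇒ r5c4=3.
Step 42. [r4c8∈{9}] r4c8 is down to just 9. So r4c8=9.
Step 43. [r6c3∈{5}] nothing but 5 survives at r6c3, so r6c3=5.
Step 44. [r7c5∈{4}] r7c5's peers cover all but 4, so r7c5=4.
Step 45. [r2c8∈{8}] r2c8 is down to just 8. So r2c8=8.
Step 46. [r9c5∈{5}] r9c5 is down to just 5. So r9c5=5.
Step 47. [r6c2∈{6}] r6c2's peers cover all but 6, so r6c2=6.
Step 48. [r3c9∈{5}] r3c9 has the single candidate 5. So r3c9=5.
Step 49. [r6c6∈{4}] nothing but 4 survives at r6c6. So r6c6=4.
Step 50. [r2c6∈{6}] r2c6's peers cover all but 6 ⇒ r2c6=6.
Step 51. [r9c1∈{7}] r9c1's peers cover all but 7. So r9c1=7.
Step 52. [r7c1∈{9}] r7c1's peers cover all but 9. So r7c1=9.

Answer: 3 8 2 9 7 5 4 1 6 / 5 7 9 4 1 6 3 8 2 / 6 4 1 8 3 2 9 7 5 / 2 3 4 5 6 7 8 9 1 / 1 9 7 3 2 8 5 6 4 / 8 6 5 1 9 4 2 3 7 / 9 2 8 6 4 1 7 5 3 / 4 5 6 7 8 3 1 2 9 / 7 1 3 2 5 9 6 4 8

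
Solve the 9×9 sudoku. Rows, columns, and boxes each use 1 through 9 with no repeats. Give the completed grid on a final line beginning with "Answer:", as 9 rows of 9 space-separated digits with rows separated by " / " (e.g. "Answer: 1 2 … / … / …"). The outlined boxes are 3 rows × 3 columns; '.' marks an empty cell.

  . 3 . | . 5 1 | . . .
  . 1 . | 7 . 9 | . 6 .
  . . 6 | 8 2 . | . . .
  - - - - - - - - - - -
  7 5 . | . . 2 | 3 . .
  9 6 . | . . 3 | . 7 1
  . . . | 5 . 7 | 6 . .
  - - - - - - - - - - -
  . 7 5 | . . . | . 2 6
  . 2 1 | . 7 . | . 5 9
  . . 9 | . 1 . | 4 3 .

Step 1. [r3c6∈{4}] nothing but 4 survives at r3c6. So r3c6=4.
Step 2. [r6c2∈{4,8}] across col 2, 4 lands solely at r6c2, so r6c2=4.
Step 3. [r4c3∈{8}] r4c3's peers cover all but 8, so r4c3=8.
Step 4. [r8c7∈{8}] r8c7 is down to just 8. So r8c7=8.
Step 5. [r4c9∈{4}] only 4 remains possible at r4c9. So r4c9=4.
Step 6. [r5c3∈{2}] only 2 remains possible at r5c3 ⇒ r5c3=2.
Step 7. [r4c8∈{9}] r4c8 is down to just 9 ⇒ r4c8=9.
Step 8. [r8c6∈{6}] r8c6's peers cover all but 6. So r8c6=6.
Step 9. [r6c8∈{8}] r6c8's peers cover all but 8. So r6c8=8.
Step 10. [r1c3∈{4,7}] in col 3, 7 fits only at r1c3, so r1c3=7.
Step 11. [r3c7∈{1,5,7,9}] 7 has one home in col 7: r3c7, so r3c7=7.
Step 12. [r5c4∈{4}] r5c4's peers cover all but 4, so r5c4=4.
Step 13. [r8c1∈{3,4}] r8c1 is the only open cell in row 8 admitting 4, so r8c1=4.
Step 14. [r7c1∈{3,8}] in box 7, 3 fits only at r7c1 ⇒ r7c1=3.
Step 15. [r9c2∈{8}] nothing but 8 survives at r9c2. So r9c2=8.
Step 16. [r6c9∈{2}] r6c9 is down to just 2. So r6c9=2.
Step 17. [r3c1∈{5}] r3c1's peers cover all but 5, so r3c1=5.
Step 18. [r2c9∈{3,5,8}] col 9 places 5 nowhere but r2c9 ⇒ r2c9=5.
Step 19. [r2c7∈{2}] nothing but 2 survives at r2c7 ⇒ r2c7=2.
Step 20. [r7c5∈{4,8,9}] 4 has one home in row 7: r7c5. So r7c5=4.
Step 21. [r2c1∈{8}] r2c1 is down to just 8, so r2c1=8.
Step 22. [r4c5∈{6}] r4c5 is down to just 6. So r4c5=6.
Step 23. [r6c1∈{1}] r6c1 is down to just 1. So r6c1=1.
Step 24. [r9c6∈{5}] r9c6 has the single candidate 5 ⇒ r9c6=5.
Step 25. [r9c9∈{7}] r9c9's peers cover all but 7 ⇒ r9c9=7.
Step 26. [r7c4∈{9}] r7c4 is down to just 9 ⇒ r7c4=9.
Step 27. [r1c7∈{9}] r1c7's peers cover all but 9. So r1c7=9.
Step 28. [r5c7∈{5}] r5c7 has the single candidate 5, so r5c7=5.
Step 29. [r5c5∈{8}] nothing but 8 survives at r5c5 ⇒ r5c5=8.
Step 30. [r2c5∈{3}] only 3 remains possible at r2c5 ⇒ r2c5=3.
Step 31. [r6c5∈{9}] only 9 remains possible at r6c5, so r6c5=9.
Step 32. [r9c1∈{6}] r9c1 has the single candidate 6 ⇒ r9c1=6.
Step 33. [r1c1∈{2}] r1c1's peers cover all but 2 ⇒ r1c1=2.
Step 34. [r7c7∈{1}] nothing but 1 survives at r7c7, so r7c7=1.
Step 35. [r7c6∈{8}] only 8 remains possible at r7c6. So r7c6=8.
Step 36. [r9c4∈{2}] r9c4 is down to just 2. So r9c4=2.
Step 37. [r3c9∈{3}] r3c9's peers cover all but 3 ⇒ r3c9=3.
Step 38. [r1c9∈{8}] r1c9 is down to just 8, so r1c9=8.
Step 39. [r4c4∈{1}] nothing but 1 survives at r4c4. So r4c4=1.
Step 40. [r3c8∈{1}] r3c8's peers cover all but 1 ⇒ r3c8=1.
Step 41. [r1c4∈{6}] only 6 remains possible at r1c4, so r1c4=6.
Step 42. [r1c8∈{4}] r1c8 is down to just 4, so r1c8=4.
Step 43. [r8c4∈{3}] r8c4's peers cover all but 3 ⇒ r8c4=3.
Step 44. [r6c3∈{3}] r6c3's peers cover all but 3, so r6c3=3.
Step 45. [r2c3∈{4}] r2c3's peers cover all but 4 ⇒ r2c3=4.
Step 46. [r3c2∈{9}] only 9 remains possible at r3c2. So r3c2=9.

Answer: 2 3 7 6 5 1 9 4 8 / 8 1 4 7 3 9 2 6 5 / 5 9 6 8 2 4 7 1 3 / 7 5 8 1 6 2 3 9 4 / 9 6 2 4 8 3 5 7 1 / 1 4 3 5 9 7 6 8 2 / 3 7 5 9 4 8 1 2 6 / 4 2 1 3 7 6 8 5 9 / 6 8 9 2 1 5 4 3 7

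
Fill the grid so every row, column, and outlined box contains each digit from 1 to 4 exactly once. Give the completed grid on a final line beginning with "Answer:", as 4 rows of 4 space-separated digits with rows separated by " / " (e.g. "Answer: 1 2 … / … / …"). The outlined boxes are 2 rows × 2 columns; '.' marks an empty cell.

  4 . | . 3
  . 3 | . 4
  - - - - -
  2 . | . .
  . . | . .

Step 1. [r3c4∈{1}] nothing but 1 survives at r3c4. So r3c4=1.
Step 2. [r2c1∈{1}] nothing but 1 survives at r2c1. So r2c1=1.
Step 3. [r2c3∈{2}] nothing but 2 survives at r2c3 ⇒ r2c3=2.
Step 4. [r3c3∈{3,4}] in row 3, 3 fits only at r3c3 ⇒ r3c3=3.
Step 5. [r4c3∈{4}] r4c3 is down to just 4, so r4c3=4.
Step 6. [r1c3∈{1}] r1c3 has the single candidate 1, so r1c3=1.
Step 7. [r4c2∈{1}] r4c2's peers cover all but 1 ⇒ r4c2=1.
Step 8. [r1c2∈{2}] r1c2 has the single candidate 2, so r1c2=2.
Step 9. [r3c2∈{4}] nothing but 4 survives at r3c2, so r3c2=4.
Step 10. [r4c1∈{3}] only 3 remains possible at r4c1. So r4c1=3.
Step 11. [r4c4∈{2}] only 2 remains possible at r4c4 ⇒ r4c4=2.

Answer: 4 2 1 3 / 1 3 2 4 / 2 4 3 1 / 3 1 4 2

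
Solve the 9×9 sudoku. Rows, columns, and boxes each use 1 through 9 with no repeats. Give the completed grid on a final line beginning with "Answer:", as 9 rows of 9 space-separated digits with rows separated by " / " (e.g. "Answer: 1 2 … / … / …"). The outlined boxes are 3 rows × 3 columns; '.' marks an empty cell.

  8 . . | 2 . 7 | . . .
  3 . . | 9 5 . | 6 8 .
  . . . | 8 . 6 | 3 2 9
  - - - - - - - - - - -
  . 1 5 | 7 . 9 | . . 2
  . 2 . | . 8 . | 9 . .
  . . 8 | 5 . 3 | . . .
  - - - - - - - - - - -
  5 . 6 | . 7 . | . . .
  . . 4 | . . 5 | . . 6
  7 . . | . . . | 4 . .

Step 1. [r4c8∈{3,4,6}] r4c8 is the only open cell in row 4 admitting 3, so r4c8=3.
Step 2. [r2c9∈{1,4,7}] across box 3, 7 lands solely at r2c9, so r2c9=7.
Step 3. [r6c5∈{1,2,4,6}] in row 6, 2 fits only at r6c5 ⇒ r6c5=2.
Step 4. [r2c2∈{4}] only 4 remains possible at r2c2, so r2c2=4.
Step 5. [r2c6∈{1}] nothing but 1 survives at r2c6 ⇒ r2c6=1.
Step 6. [r5c4∈{1,4,6}] in box 5, 1 fits only at r5c4, so r5c4=1.
Step 7. [r5c6∈{4}] nothing but 4 survives at r5c6 ⇒ r5c6=4.
Step 8. [r8c4∈{3}] r8c4 is down to just 3 ⇒ r8c4=3.
Step 9. [r8c1∈{1,2,9}] col 1 places 2 nowhere but r8c1, so r8c1=2.
Step 10. [r9c3∈{1,3,9}] 1 has one home in box 7: r9c3. So r9c3=1.
Step 11. [r5c1∈{6}] r5c1 is down to just 6, so r5c1=6.
Step 12. [r1c7∈{1,5}] r1c7 is the only open cell in col 7 admitting 5. So r1c7=5.
Step 13. [r8c5∈{1,9}] in col 5, 1 fits only at r8c5, so r8c5=1.
Step 14. [r9c5∈{6,9}] 9 has one home in col 5: r9c5 ⇒ r9c5=9.
Step 15. [r6c8∈{1,4,6,7}] across row 6, 6 lands solely at r6c8, so r6c8=6.
Step 16. [r7c7∈{1,2,8}] across col 7, 2 lands solely at r7c7, so r7c7=2.
Step 17. [r6c9∈{1,4}] r6c9 is the only open cell in box 6 admitting 4, so r6c9=4.
Step 18. [r7c6∈{8}] r7c6 has the single candidate 8. So r7c6=8.
Step 19. [r9c9∈{3,5,8}] r9c9 is the only open cell in col 9 admitting 8. So r9c9=8.
Step 20. [r7c9∈{1,3}] in col 9, 3 fits only at r7c9. So r7c9=3.
Step 21. [r7c2∈{9}] nothing but 9 survives at r7c2. So r7c2=9.
Step 22. [r6c2∈{7}] r6c2 has the single candidate 7 ⇒ r6c2=7.
Step 23. [r1c8∈{1,4}] col 8 places 4 nowhere but r1c8, so r1c8=4.
Step 24. [r5c8∈{5,7}] r5c8 is the only open cell in row 5 admitting 7 ⇒ r5c8=7.
Step 25. [r3c5∈{4}] r3c5's peers cover all but 4. So r3c5=4.
Step 26. [r9c2∈{3}] nothing but 3 survives at r9c2. So r9c2=3.
Step 27. [r1c5∈{3}] r1c5 has the single candidate 3, so r1c5=3.
Step 28. [r6c1∈{9}] nothing but 9 survives at r6c1, so r6c1=9.
Step 29. [r5c9∈{5}] only 5 remains possible at r5c9, so r5c9=5.
Step 30. [r1c2∈{6}] nothing but 6 survives at r1c2, so r1c2=6.
Step 31. [r6c7∈{1}] r6c7's peers cover all but 1. So r6c7=1.
Step 32. [r4c7∈{8}] r4c7 is down to just 8, so r4c7=8.
Step 33. [r3c3∈{7}] r3c3 has the single candidate 7 ⇒ r3c3=7.
Step 34. [r4c5∈{6}] r4c5 has the single candidate 6. So r4c5=6.
Step 35. [r8c7∈{7}] only 7 remains possible at r8c7 ⇒ r8c7=7.
Step 36. [r7c4∈{4}] nothing but 4 survives at r7c4, so r7c4=4.
Step 37. [r1c9∈{1}] nothing but 1 survives at r1c9 ⇒ r1c9=1.
Step 38. [r3c2∈{5}] r3c2 is down to just 5 ⇒ r3c2=5.
Step 39. [r8c8∈{9}] r8c8 is down to just 9, so r8c8=9.
Step 40. [r2c3∈{2}] r2c3's peers cover all but 2 ⇒ r2c3=2.
Step 41. [r4c1∈{4}] nothing but 4 survives at r4c1 ⇒ r4c1=4.
Step 42. [r7c8∈{1}] r7c8's peers cover all but 1 ⇒ r7c8=1.
Step 43. [r9c4∈{6}] r9c4 is down to just 6. So r9c4=6.
Step 44. [r1c3∈{9}] r1c3's peers cover all but 9, so r1c3=9.
Step 45. [r8c2∈{8}] r8c2 is down to just 8. So r8c2=8.
Step 46. [r9c6∈{2}] r9c6 is down to just 2 ⇒ r9c6=2.
Step 47. [r5c3∈{3}] nothing but 3 survives at r5c3. So r5c3=3.
Step 48. [r9c8∈{5}] nothing but 5 survives at r9c8. So r9c8=5.
Step 49. [r3c1∈{1}] r3c1's peers cover all but 1. So r3c1=1.

Answer: 8 6 9 2 3 7 5 4 1 / 3 4 2 9 5 1 6 8 7 / 1 5 7 8 4 6 3 2 9 / 4 1 5 7 6 9 8 3 2 / 6 2 3 1 8 4 9 7 5 / 9 7 8 5 2 3 1 6 4 / 5 9 6 4 7 8 2 1 3 / 2 8 4 3 1 5 7 9 6 / 7 3 1 6 9 2 4 5 8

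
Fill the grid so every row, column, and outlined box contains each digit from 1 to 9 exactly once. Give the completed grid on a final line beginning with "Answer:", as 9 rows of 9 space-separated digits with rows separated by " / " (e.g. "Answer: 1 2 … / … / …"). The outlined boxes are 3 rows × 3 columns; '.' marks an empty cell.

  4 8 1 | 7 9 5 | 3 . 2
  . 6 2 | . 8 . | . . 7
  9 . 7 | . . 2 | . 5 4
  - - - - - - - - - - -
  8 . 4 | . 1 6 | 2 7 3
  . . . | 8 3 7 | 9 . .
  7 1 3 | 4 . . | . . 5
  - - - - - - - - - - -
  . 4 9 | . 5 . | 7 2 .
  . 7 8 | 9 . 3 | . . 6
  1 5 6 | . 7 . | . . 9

Step 1. [r2c7∈{1}] nothing but 1 survives at r2c7, so r2c7=1.
Step 2. [r5c8∈{1,4,6}] across row 5, 4 lands solely at r5c8, so r5c8=4.
Step 3. [r7c9∈{1,8}] r7c9 is the only open cell in col 9 admitting 8. So r7c9=8.
Step 4. [r8c5∈{2,4}] across col 5, 4 lands solely at r8c5 ⇒ r8c5=4.
Step 5. [r3c4∈{1,3,6}] 1 has one home in row 3: r3c4, so r3c4=1.
Step 6. [r3c7∈{6,8}] 8 has one home in row 3: r3c7. So r3c7=8.
Step 7. [r2c1∈{3,5}] row 2 places 5 nowhere but r2c1, so r2c1=5.
Step 8. [r1c8∈{6}] only 6 remains possible at r1c8 ⇒ r1c8=6.
Step 9. [r5c1∈{2,6}] r5c1 is the only open cell in row 5 admitting 6, so r5c1=6.
Step 10. [r3c2∈{3}] r3c2 is down to just 3. So r3c2=3.
Step 11. [r2c4∈{3}] r2c4's peers cover all but 3 ⇒ r2c4=3.
Step 12. [r8c7∈{5}] r8c7's peers cover all but 5. So r8c7=5.
Step 13. [r7c4∈{6}] only 6 remains possible at r7c4. So r7c4=6.
Step 14. [r7c6∈{1}] nothing but 1 survives at r7c6, so r7c6=1.
Step 15. [r5c9∈{1}] r5c9 has the single candidate 1 ⇒ r5c9=1.
Step 16. [r5c2∈{2}] r5c2's peers cover all but 2, so r5c2=2.
Step 17. [r2c8∈{9}] r2c8 has the single candidate 9. So r2c8=9.
Step 18. [r8c1∈{2}] only 2 remains possible at r8c1 ⇒ r8c1=2.
Step 19. [r6c8∈{8}] r6c8 has the single candidate 8 ⇒ r6c8=8.
Step 20. [r5c3∈{5}] nothing but 5 survives at r5c3, so r5c3=5.
Step 21. [r9c8∈{3}] nothing but 3 survives at r9c8. So r9c8=3.
Step 22. [r6c5∈{2}] r6c5 has the single candidate 2 ⇒ r6c5=2.
Step 23. [r9c4∈{2}] nothing but 2 survives at r9c4, so r9c4=2.
Step 24. [r7c1∈{3}] nothing but 3 survives at r7c1. So r7c1=3.
Step 25. [r8c8∈{1}] nothing but 1 survives at r8c8, so r8c8=1.
Step 26. [r2c6∈{4}] r2c6's peers cover all but 4 ⇒ r2c6=4.
Step 27. [r6c7∈{6}] nothing but 6 survives at r6c7, so r6c7=6.
Step 28. [r6c6∈{9}] r6c6's peers cover all but 9 ⇒ r6c6=9.
Step 29. [r4c2∈{9}] r4c2's peers cover all but 9, so r4c2=9.
Step 30. [r3c5∈{6}] nothing but 6 survives at r3c5, so r3c5=6.
Step 31. [r9c6∈{8}] r9c6 is down to just 8. So r9c6=8.
Step 32. [r4c4∈{5}] r4c4 has the single candidate 5. So r4c4=5.
Step 33. [r9c7∈{4}] r9c7's peers cover all but 4, so r9c7=4.

Answer: 4 8 1 7 9 5 3 6 2 / 5 6 2 3 8 4 1 9 7 / 9 3 7 1 6 2 8 5 4 / 8 9 4 5 1 6 2 7 3 / 6 2 5 8 3 7 9 4 1 / 7 1 3 4 2 9 6 8 5 / 3 4 9 6 5 1 7 2 8 / 2 7 8 9 4 3 5 1 6 / 1 5 6 2 7 8 4 3 9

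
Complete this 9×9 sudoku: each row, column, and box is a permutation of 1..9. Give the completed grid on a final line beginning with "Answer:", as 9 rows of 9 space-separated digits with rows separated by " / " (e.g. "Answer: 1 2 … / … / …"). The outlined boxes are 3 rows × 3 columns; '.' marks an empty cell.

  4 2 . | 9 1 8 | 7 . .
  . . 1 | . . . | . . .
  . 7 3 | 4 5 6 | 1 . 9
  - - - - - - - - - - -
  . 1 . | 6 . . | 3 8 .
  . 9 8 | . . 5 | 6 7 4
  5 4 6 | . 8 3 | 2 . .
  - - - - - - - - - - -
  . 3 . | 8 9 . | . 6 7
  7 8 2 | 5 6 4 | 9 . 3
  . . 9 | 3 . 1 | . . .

Step 1. [r5c5∈{2}] nothing but 2 survives at r5c5 ⇒ r5c5=2.
Step 2. [r6c4∈{1,7}] r6c4 is the only open cell in row 6 admitting 7. So r6c4=7.
Step 3. [r1c3∈{5}] r1c3's peers cover all but 5 ⇒ r1c3=5.
Step 4. [r7c7∈{4,5}] in row 7, 5 fits only at r7c7 ⇒ r7c7=5.
Step 5. [r2c8∈{2,3,4,5}] in col 8, 5 fits only at r2c8, so r2c8=5.
Step 6. [r2c2∈{6}] only 6 remains possible at r2c2, so r2c2=6.
Step 7. [r9c8∈{2,4}] in col 8, 4 fits only at r9c8. So r9c8=4.
Step 8. [r9c7∈{8}] only 8 remains possible at r9c7 ⇒ r9c7=8.
Step 9. [r2c9∈{2,8}] across col 9, 8 lands solely at r2c9 ⇒ r2c9=8.
Step 10. [r2c6∈{2,7}] 7 has one home in col 6: r2c6. So r2c6=7.
Step 11. [r6c9∈{1}] nothing but 1 survives at r6c9, so r6c9=1.
Step 12. [r9c5∈{7}] only 7 remains possible at r9c5. So r9c5=7.
Step 13. [r7c3∈{4}] only 4 remains possible at r7c3. So r7c3=4.
Step 14. [r7c6∈{2}] nothing but 2 survives at r7c6 ⇒ r7c6=2.
Step 15. [r3c1∈{8}] only 8 remains possible at r3c1. So r3c1=8.
Step 16. [r2c1∈{9}] r2c1 has the single candidate 9, so r2c1=9.
Step 17. [r1c8∈{3}] r1c8 is down to just 3 ⇒ r1c8=3.
Step 18. [r5c4∈{1}] only 1 remains possible at r5c4, so r5c4=1.
Step 19. [r1c9∈{6}] nothing but 6 survives at r1c9. So r1c9=6.
Step 20. [r2c7∈{4}] nothing but 4 survives at r2c7. So r2c7=4.
Step 21. [r9c1∈{6}] r9c1 has the single candidate 6 ⇒ r9c1=6.
Step 22. [r6c8∈{9}] only 9 remains possible at r6c8 ⇒ r6c8=9.
Step 23. [r4c1∈{2}] r4c1's peers cover all but 2 ⇒ r4c1=2.
Step 24. [r5c1∈{3}] r5c1 has the single candidate 3. So r5c1=3.
Step 25. [r4c6∈{9}] r4c6 has the single candidate 9 ⇒ r4c6=9.
Step 26. [r3c8∈{2}] r3c8 has the single candidate 2. So r3c8=2.
Step 27. [r9c9∈{2}] nothing but 2 survives at r9c9 ⇒ r9c9=2.
Step 28. [r4c9∈{5}] r4c9 is down to just 5. So r4c9=5.
Step 29. [r8c8∈{1}] nothing but 1 survives at r8c8 ⇒ r8c8=1.
Step 30. [r4c3∈{7}] r4c3's peers cover all but 7 ⇒ r4c3=7.
Step 31. [r9c2∈{5}] nothing but 5 survives at r9c2 ⇒ r9c2=5.
Step 32. [r2c5∈{3}] r2c5 has the single candidate 3 ⇒ r2c5=3.
Step 33. [r2c4∈{2}] nothing but 2 survives at r2c4. So r2c4=2.
Step 34. [r4c5∈{4}] only 4 remains possible at r4c5, so r4c5=4.
Step 35. [r7c1∈{1}] r7c1 has the single candidate 1. So r7c1=1.

Answer: 4 2 5 9 1 8 7 3 6 / 9 6 1 2 3 7 4 5 8 / 8 7 3 4 5 6 1 2 9 / 2 1 7 6 4 9 3 8 5 / 3 9 8 1 2 5 6 7 4 / 5 4 6 7 8 3 2 9 1 / 1 3 4 8 9 2 5 6 7 / 7 8 2 5 6 4 9 1 3 / 6 5 9 3 7 1 8 4 2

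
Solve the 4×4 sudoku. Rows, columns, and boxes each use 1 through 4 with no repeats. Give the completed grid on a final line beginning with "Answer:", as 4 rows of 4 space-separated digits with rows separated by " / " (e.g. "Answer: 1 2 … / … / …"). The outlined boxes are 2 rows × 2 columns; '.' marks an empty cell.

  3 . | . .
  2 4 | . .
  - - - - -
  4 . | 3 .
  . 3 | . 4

Step 1. [r2c3∈{1}] nothing but 1 survives at r2c3 ⇒ r2c3=1.
Step 2. [r3c4∈{1,2}] r3c4 is the only open cell in col 4 admitting 1. So r3c4=1.
Step 3. [r1c3∈{2,4}] r1c3 is the only open cell in row 1 admitting 4. So r1c3=4.
Step 4. [r4c3∈{2}] nothing but 2 survives at r4c3 ⇒ r4c3=2.
Step 5. [r4c1∈{1}] nothing but 1 survives at r4c1 ⇒ r4c1=1.
Step 6. [r3c2∈{2}] only 2 remains possible at r3c2. So r3c2=2.
Step 7. [r1c4∈{2}] r1c4 has the single candidate 2, so r1c4=2.
Step 8. [r1c2∈{1}] only 1 remains possible at r1c2 ⇒ r1c2=1.
Step 9. [r2c4∈{3}] r2c4's peers cover all but 3. So r2c4=3.

Answer: 3 1 4 2 / 2 4 1 3 / 4 2 3 1 / 1 3 2 4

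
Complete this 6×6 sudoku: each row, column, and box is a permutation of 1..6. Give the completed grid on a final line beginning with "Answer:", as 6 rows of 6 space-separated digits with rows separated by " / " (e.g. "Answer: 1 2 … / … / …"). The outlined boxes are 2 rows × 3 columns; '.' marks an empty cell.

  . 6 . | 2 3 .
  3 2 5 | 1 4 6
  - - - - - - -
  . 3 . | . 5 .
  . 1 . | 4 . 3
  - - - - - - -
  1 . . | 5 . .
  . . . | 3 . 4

Step 1. [r5c6∈{2}] r5c6 has the single candidate 2, so r5c6=2.
Step 2. [r3c4∈{6}] nothing but 6 survives at r3c4 ⇒ r3c4=6.
Step 3. [r4c1∈{2,5,6}] 5 has one home in row 4: r4c1 ⇒ r4c1=5.
Step 4. [r6c1∈{2,6}] in col 1, 6 fits only at r6c1, so r6c1=6.
Step 5. [r3c1∈{2,4}] across col 1, 2 lands solely at r3c1, so r3c1=2.
Step 6. [r3c3∈{4}] r3c3 is down to just 4 ⇒ r3c3=4.
Step 7. [r1c1∈{4}] only 4 remains possible at r1c1. So r1c1=4.
Step 8. [r6c3∈{2}] r6c3 has the single candidate 2 ⇒ r6c3=2.
Step 9. [r5c2∈{4}] only 4 remains possible at r5c2. So r5c2=4.
Step 10. [r3c6∈{1}] nothing but 1 survives at r3c6, so r3c6=1.
Step 11. [r1c3∈{1}] nothing but 1 survives at r1c3, so r1c3=1.
Step 12. [r6c2∈{5}] nothing but 5 survives at r6c2, so r6c2=5.
Step 13. [r5c3∈{3}] nothing but 3 survives at r5c3, so r5c3=3.
Step 14. [r5c5∈{6}] r5c5 has the single candidate 6, so r5c5=6.
Step 15. [r6c5∈{1}] r6c5 is down to just 1 ⇒ r6c5=1.
Step 16. [r1c6∈{5}] only 5 remains possible at r1c6. So r1c6=5.
Step 17. [r4c3∈{6}] only 6 remains possible at r4c3. So r4c3=6.
Step 18. [r4c5∈{2}] r4c5's peers cover all but 2 ⇒ r4c5=2.

Answer: 4 6 1 2 3 5 / 3 2 5 1 4 6 / 2 3 4 6 5 1 / 5 1 6 4 2 3 / 1 4 3 5 6 2 / 6 5 2 3 1 4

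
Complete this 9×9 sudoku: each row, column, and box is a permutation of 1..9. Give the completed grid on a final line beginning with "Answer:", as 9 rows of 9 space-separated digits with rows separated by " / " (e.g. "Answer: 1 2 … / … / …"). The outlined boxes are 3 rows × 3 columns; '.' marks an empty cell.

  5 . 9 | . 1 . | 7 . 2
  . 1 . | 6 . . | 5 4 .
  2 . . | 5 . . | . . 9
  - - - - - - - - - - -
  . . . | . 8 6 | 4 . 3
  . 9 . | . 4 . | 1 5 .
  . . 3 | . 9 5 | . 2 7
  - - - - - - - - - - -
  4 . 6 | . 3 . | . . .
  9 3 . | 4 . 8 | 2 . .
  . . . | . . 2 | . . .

Step 1. [r2c9∈{8}] only 8 remains possible at r2c9, so r2c9=8.
Step 2. [r2c3∈{7}] r2c3 has the single candidate 7. So r2c3=7.
Step 3. [r7c6∈{1,7,9}] 1 has one home in col 6: r7c6. So r7c6=1.
Step 4. [r6c7∈{6,8}] in box 6, 8 fits only at r6c7. So r6c7=8.
Step 5. [r7c2∈{2,5,7,8}] row 7 places 2 nowhere but r7c2, so r7c2=2.
Step 6. [r3c3∈{4,8}] in col 3, 4 fits only at r3c3, so r3c3=4.
Step 7. [r7c7∈{9}] only 9 remains possible at r7c7 ⇒ r7c7=9.
Step 8. [r7c4∈{7}] r7c4 has the single candidate 7, so r7c4=7.
Step 9. [r3c8∈{1,3,6}] across row 3, 1 lands solely at r3c8 ⇒ r3c8=1.
Step 10. [r5c6∈{3,7}] r5c6 is the only open cell in box 5 admitting 7. So r5c6=7.
Step 11. [r3c6∈{3}] nothing but 3 survives at r3c6 ⇒ r3c6=3.
Step 12. [r5c9∈{6}] only 6 remains possible at r5c9 ⇒ r5c9=6.
Step 13. [r3c7∈{6}] r3c7's peers cover all but 6 ⇒ r3c7=6.
Step 14. [r8c8∈{6,7}] row 8 places 7 nowhere but r8c8, so r8c8=7.
Step 15. [r9c8∈{3,6,8}] col 8 places 6 nowhere but r9c8 ⇒ r9c8=6.
Step 16. [r9c5∈{5}] nothing but 5 survives at r9c5 ⇒ r9c5=5.
Step 17. [r8c3∈{1,5}] across box 7, 5 lands solely at r8c3. So r8c3=5.
Step 18. [r6c1∈{1,6}] in col 1, 6 fits only at r6c1 ⇒ r6c1=6.
Step 19. [r5c1∈{8}] only 8 remains possible at r5c1. So r5c1=8.
Step 20. [r3c2∈{8}] r3c2 has the single candidate 8. So r3c2=8.
Step 21. [r9c2∈{7}] r9c2 is down to just 7, so r9c2=7.
Step 22. [r9c1∈{1}] r9c1 has the single candidate 1, so r9c1=1.
Step 23. [r5c3∈{2}] nothing but 2 survives at r5c3 ⇒ r5c3=2.
Step 24. [r4c4∈{1,2}] across row 4, 2 lands solely at r4c4 ⇒ r4c4=2.
Step 25. [r8c5∈{6}] r8c5 has the single candidate 6. So r8c5=6.
Step 26. [r1c2∈{6}] nothing but 6 survives at r1c2. So r1c2=6.
Step 27. [r2c5∈{2}] only 2 remains possible at r2c5 ⇒ r2c5=2.
Step 28. [r9c3∈{8}] r9c3's peers cover all but 8, so r9c3=8.
Step 29. [r3c5∈{7}] r3c5 has the single candidate 7. So r3c5=7.
Step 30. [r7c8∈{8}] nothing but 8 survives at r7c8. So r7c8=8.
Step 31. [r5c4∈{3}] r5c4's peers cover all but 3. So r5c4=3.
Step 32. [r7c9∈{5}] nothing but 5 survives at r7c9, so r7c9=5.
Step 33. [r4c3∈{1}] r4c3 has the single candidate 1. So r4c3=1.
Step 34. [r4c8∈{9}] r4c8's peers cover all but 9, so r4c8=9.
Step 35. [r8c9∈{1}] nothing but 1 survives at r8c9. So r8c9=1.
Step 36. [r1c6∈{4}] only 4 remains possible at r1c6. So r1c6=4.
Step 37. [r9c4∈{9}] r9c4 has the single candidate 9 ⇒ r9c4=9.
Step 38. [r9c9∈{4}] only 4 remains possible at r9c9 ⇒ r9c9=4.
Step 39. [r6c2∈{4}] nothing but 4 survives at r6c2. So r6c2=4.
Step 40. [r6c4∈{1}] r6c4's peers cover all but 1 ⇒ r6c4=1.
Step 41. [r4c1∈{7}] r4c1 has the single candidate 7. So r4c1=7.
Step 42. [r1c4∈{8}] r1c4 is down to just 8. So r1c4=8.
Step 43. [r2c6∈{9}] only 9 remains possible at r2c6 ⇒ r2c6=9.
Step 44. [r9c7∈{3}] r9c7 has the single candidate 3 ⇒ r9c7=3.
Step 45. [r2c1∈{3}] r2c1 is down to just 3 ⇒ r2c1=3.
Step 46. [r4c2∈{5}] only 5 remains possible at r4c2. So r4c2=5.
Step 47. [r1c8∈{3}] r1c8's peers cover all but 3, so r1c8=3.

Answer: 5 6 9 8 1 4 7 3 2 / 3 1 7 6 2 9 5 4 8 / 2 8 4 5 7 3 6 1 9 / 7 5 1 2 8 6 4 9 3 / 8 9 2 3 4 7 1 5 6 / 6 4 3 1 9 5 8 2 7 / 4 2 6 7 3 1 9 8 5 / 9 3 5 4 6 8 2 7 1 / 1 7 8 9 5 2 3 6 4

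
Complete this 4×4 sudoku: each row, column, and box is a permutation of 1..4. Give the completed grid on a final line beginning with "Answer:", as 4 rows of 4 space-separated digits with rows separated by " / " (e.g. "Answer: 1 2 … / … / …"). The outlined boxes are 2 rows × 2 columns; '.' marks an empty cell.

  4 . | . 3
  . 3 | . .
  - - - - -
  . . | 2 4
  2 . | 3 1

Step 1. [r2c1∈{1}] r2c1 has the single candidate 1, so r2c1=1.
Step 2. [r3c2∈{1}] nothing but 1 survives at r3c2, so r3c2=1.
Step 3. [r1c2∈{2}] r1c2 is down to just 2. So r1c2=2.
Step 4. [r2c3∈{4}] only 4 remains possible at r2c3, so r2c3=4.
Step 5. [r2c4∈{2}] nothing but 2 survives at r2c4. So r2c4=2.
Step 6. [r1c3∈{1}] r1c3 has the single candidate 1. So r1c3=1.
Step 7. [r4c2∈{4}] r4c2's peers cover all but 4, so r4c2=4.
Step 8. [r3c1∈{3}] r3c1 has the single candidate 3 ⇒ r3c1=3.

Answer: 4 2 1 3 / 1 3 4 2 / 3 1 2 4 / 2 4 3 1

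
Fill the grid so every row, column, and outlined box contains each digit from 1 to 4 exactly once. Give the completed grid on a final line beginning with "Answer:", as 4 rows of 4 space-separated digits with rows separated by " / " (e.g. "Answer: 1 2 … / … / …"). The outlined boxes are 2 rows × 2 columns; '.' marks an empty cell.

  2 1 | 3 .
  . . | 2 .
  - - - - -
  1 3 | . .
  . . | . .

Step 1. [r4c1∈{4}] r4c1 is down to just 4. So r4c1=4.
Step 2. [r3c4∈{2,4}] in row 3, 2 fits only at r3c4 ⇒ r3c4=2.
Step 3. [r2c4∈{1,4}] r2c4 is the only open cell in row 2 admitting 1. So r2c4=1.
Step 4. [r4c4∈{3}] only 3 remains possible at r4c4. So r4c4=3.
Step 5. [r2c2∈{4}] nothing but 4 survives at r2c2. So r2c2=4.
Step 6. [r1c4∈{4}] only 4 remains possible at r1c4. So r1c4=4.
Step 7. [r4c2∈{2}] only 2 remains possible at r4c2. So r4c2=2.
Step 8. [r3c3∈{4}] r3c3's peers cover all but 4, so r3c3=4.
Step 9. [r4c3∈{1}] nothing but 1 survives at r4c3. So r4c3=1.
Step 10. [r2c1∈{3}] r2c1 is down to just 3 ⇒ r2c1=3.

Answer: 2 1 3 4 / 3 4 2 1 / 1 3 4 2 / 4 2 1 3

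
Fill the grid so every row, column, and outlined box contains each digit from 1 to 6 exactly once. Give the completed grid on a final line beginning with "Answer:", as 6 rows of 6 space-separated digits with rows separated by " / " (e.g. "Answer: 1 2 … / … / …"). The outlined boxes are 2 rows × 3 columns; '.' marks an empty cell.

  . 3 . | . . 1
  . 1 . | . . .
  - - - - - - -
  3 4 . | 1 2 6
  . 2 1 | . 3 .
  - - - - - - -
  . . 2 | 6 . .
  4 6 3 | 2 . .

Step 1. [r6c6∈{5}] r6c6's peers cover all but 5 ⇒ r6c6=5.
Step 2. [r4c4∈{4,5}] box 4 places 5 nowhere but r4c4, so r4c4=5.
Step 3. [r1c4∈{4}] r1c4 is down to just 4, so r1c4=4.
Step 4. [r1c1∈{2,5,6}] in row 1, 2 fits only at r1c1 ⇒ r1c1=2.
Step 5. [r5c1∈{1,5}] r5c1 is the only open cell in col 1 admitting 1 ⇒ r5c1=1.
Step 6. [r2c1∈{5,6}] col 1 places 5 nowhere but r2c1. So r2c1=5.
Step 7. [r5c6∈{3,4}] 3 has one home in row 5: r5c6 ⇒ r5c6=3.
Step 8. [r2c5∈{6}] r2c5 has the single candidate 6, so r2c5=6.
Step 9. [r4c6∈{4}] r4c6 has the single candidate 4, so r4c6=4.
Step 10. [r5c5∈{4}] only 4 remains possible at r5c5, so r5c5=4.
Step 11. [r1c3∈{6}] r1c3's peers cover all but 6. So r1c3=6.
Step 12. [r4c1∈{6}] r4c1's peers cover all but 6, so r4c1=6.
Step 13. [r2c4∈{3}] nothing but 3 survives at r2c4 ⇒ r2c4=3.
Step 14. [r3c3∈{5}] nothing but 5 survives at r3c3, so r3c3=5.
Step 15. [r2c6∈{2}] only 2 remains possible at r2c6 ⇒ r2c6=2.
Step 16. [r6c5∈{1}] nothing but 1 survives at r6c5. So r6c5=1.
Step 17. [r2c3∈{4}] r2c3 has the single candidate 4 ⇒ r2c3=4.
Step 18. [r1c5∈{5}] r1c5 has the single candidate 5. So r1c5=5.
Step 19. [r5c2∈{5}] r5c2's peers cover all but 5. So r5c2=5.

Answer: 2 3 6 4 5 1 / 5 1 4 3 6 2 / 3 4 5 1 2 6 / 6 2 1 5 3 4 / 1 5 2 6 4 3 / 4 6 3 2 1 5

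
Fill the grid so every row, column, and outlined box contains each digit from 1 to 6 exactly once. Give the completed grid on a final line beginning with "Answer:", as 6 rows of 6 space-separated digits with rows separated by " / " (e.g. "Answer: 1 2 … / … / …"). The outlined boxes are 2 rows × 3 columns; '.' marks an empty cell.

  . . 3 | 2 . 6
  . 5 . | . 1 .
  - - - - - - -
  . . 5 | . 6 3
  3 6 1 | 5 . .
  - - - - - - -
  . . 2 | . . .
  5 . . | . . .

Step 1. [r2c6∈{4}] r2c6 has the single candidate 4, so r2c6=4.
Step 2. [r6c3∈{4,6}] 4 has one home in col 3: r6c3 ⇒ r6c3=4.
Step 3. [r3c4∈{1,4}] in row 3, 1 fits only at r3c4 ⇒ r3c4=1.
Step 4. [r5c4∈{3,4,6}] 4 has one home in col 4: r5c4 ⇒ r5c4=4.
Step 5. [r5c6∈{1,5}] in col 6, 5 fits only at r5c6. So r5c6=5.
Step 6. [r5c5∈{3}] r5c5's peers cover all but 3 ⇒ r5c5=3.
Step 7. [r5c2∈{1}] r5c2 is down to just 1. So r5c2=1.
Step 8. [r6c5∈{2}] r6c5's peers cover all but 2. So r6c5=2.
Step 9. [r3c2∈{2,4}] r3c2 is the only open cell in col 2 admitting 2, so r3c2=2.
Step 10. [r2c3∈{6}] nothing but 6 survives at r2c3 ⇒ r2c3=6.
Step 11. [r1c2∈{4}] only 4 remains possible at r1c2 ⇒ r1c2=4.
Step 12. [r4c6∈{2}] r4c6's peers cover all but 2, so r4c6=2.
Step 13. [r1c5∈{5}] only 5 remains possible at r1c5. So r1c5=5.
Step 14. [r3c1∈{4}] only 4 remains possible at r3c1. So r3c1=4.
Step 15. [r6c6∈{1}] r6c6 has the single candidate 1. So r6c6=1.
Step 16. [r1c1∈{1}] r1c1 is down to just 1, so r1c1=1.
Step 17. [r2c4∈{3}] r2c4's peers cover all but 3. So r2c4=3.
Step 18. [r2c1∈{2}] r2c1 is down to just 2. So r2c1=2.
Step 19. [r6c2∈{3}] only 3 remains possible at r6c2 ⇒ r6c2=3.
Step 20. [r6c4∈{6}] r6c4's peers cover all but 6 ⇒ r6c4=6.
Step 21. [r5c1∈{6}] only 6 remains possible at r5c1, so r5c1=6.
Step 22. [r4c5∈{4}] r4c5 has the single candidate 4. So r4c5=4.

Answer: 1 4 3 2 5 6 / 2 5 6 3 1 4 / 4 2 5 1 6 3 / 3 6 1 5 4 2 / 6 1 2 4 3 5 / 5 3 4 6 2 1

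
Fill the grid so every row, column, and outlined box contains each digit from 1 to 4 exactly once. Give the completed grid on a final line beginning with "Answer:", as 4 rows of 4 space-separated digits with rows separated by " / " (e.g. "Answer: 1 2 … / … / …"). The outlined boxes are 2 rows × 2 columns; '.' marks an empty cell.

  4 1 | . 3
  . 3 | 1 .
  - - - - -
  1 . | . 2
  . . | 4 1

Step 1. [r4c1∈{2,3}] r4c1 is the only open cell in row 4 admitting 3 ⇒ r4c1=3.
Step 2. [r2c1∈{2}] only 2 remains possible at r2c1 ⇒ r2c1=2.
Step 3. [r4c2∈{2}] r4c2 is down to just 2. So r4c2=2.
Step 4. [r3c3∈{3}] only 3 remains possible at r3c3. So r3c3=3.
Step 5. [r2c4∈{4}] nothing but 4 survives at r2c4 ⇒ r2c4=4.
Step 6. [r1c3∈{2}] r1c3 has the single candidate 2 ⇒ r1c3=2.
Step 7. [r3c2∈{4}] only 4 remains possible at r3c2. So r3c2=4.

Answer: 4 1 2 3 / 2 3 1 4 / 1 4 3 2 / 3 2 4 1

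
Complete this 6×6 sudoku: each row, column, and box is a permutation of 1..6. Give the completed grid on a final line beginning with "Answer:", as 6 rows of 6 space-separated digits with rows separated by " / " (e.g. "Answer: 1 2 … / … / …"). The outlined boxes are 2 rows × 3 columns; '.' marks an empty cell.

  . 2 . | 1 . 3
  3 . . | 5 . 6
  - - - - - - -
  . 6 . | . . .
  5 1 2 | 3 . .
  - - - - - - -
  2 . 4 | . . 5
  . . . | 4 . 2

Step 1. [r5c5∈{1,3,6}] row 5 places 1 nowhere but r5c5. So r5c5=1.
Step 2. [r1c5∈{4}] nothing but 4 survives at r1c5. So r1c5=4.
Step 3. [r6c5∈{3,6}] col 5 places 3 nowhere but r6c5 ⇒ r6c5=3.
Step 4. [r1c1∈{6}] nothing but 6 survives at r1c1. So r1c1=6.
Step 5. [r6c3∈{1,5,6}] 6 has one home in row 6: r6c3. So r6c3=6.
Step 6. [r3c6∈{1,4}] row 3 places 1 nowhere but r3c6, so r3c6=1.
Step 7. [r2c5∈{2}] nothing but 2 survives at r2c5, so r2c5=2.
Step 8. [r2c3∈{1}] r2c3 has the single candidate 1 ⇒ r2c3=1.
Step 9. [r6c2∈{5}] r6c2 has the single candidate 5, so r6c2=5.
Step 10. [r3c1∈{4}] r3c1 is down to just 4, so r3c1=4.
Step 11. [r2c2∈{4}] r2c2 is down to just 4. So r2c2=4.
Step 12. [r3c4∈{2}] only 2 remains possible at r3c4, so r3c4=2.
Step 13. [r1c3∈{5}] r1c3 has the single candidate 5. So r1c3=5.
Step 14. [r4c5∈{6}] nothing but 6 survives at r4c5, so r4c5=6.
Step 15. [r6c1∈{1}] r6c1 has the single candidate 1, so r6c1=1.
Step 16. [r5c4∈{6}] r5c4's peers cover all but 6. So r5c4=6.
Step 17. [r3c5∈{5}] r3c5 has the single candidate 5 ⇒ r3c5=5.
Step 18. [r4c6∈{4}] r4c6's peers cover all but 4 ⇒ r4c6=4.
Step 19. [r5c2∈{3}] nothing but 3 survives at r5c2, so r5c2=3.
Step 20. [r3c3∈{3}] r3c3 is down to just 3. So r3c3=3.

Answer: 6 2 5 1 4 3 / 3 4 1 5 2 6 / 4 6 3 2 5 1 / 5 1 2 3 6 4 / 2 3 4 6 1 5 / 1 5 6 4 3 2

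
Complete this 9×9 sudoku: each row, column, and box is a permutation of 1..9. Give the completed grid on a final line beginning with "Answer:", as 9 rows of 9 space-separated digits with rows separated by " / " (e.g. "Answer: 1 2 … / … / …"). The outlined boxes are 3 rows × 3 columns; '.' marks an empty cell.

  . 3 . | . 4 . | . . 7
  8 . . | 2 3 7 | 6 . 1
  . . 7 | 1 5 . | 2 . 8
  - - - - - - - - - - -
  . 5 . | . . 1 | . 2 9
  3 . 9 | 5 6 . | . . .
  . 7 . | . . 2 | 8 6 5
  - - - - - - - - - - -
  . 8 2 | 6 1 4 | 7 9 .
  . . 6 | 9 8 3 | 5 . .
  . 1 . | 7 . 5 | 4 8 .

Step 1. [r3c2∈{4,6,9}] 6 has one home in col 2: r3c2 ⇒ r3c2=6.
Step 2. [r8c2∈{4}] r8c2's peers cover all but 4. So r8c2=4.
Step 3. [r1c8∈{5}] nothing but 5 survives at r1c8, so r1c8=5.
Step 4. [r2c8∈{4}] r2c8's peers cover all but 4. So r2c8=4.
Step 5. [r3c1∈{4,9}] r3c1 is the only open cell in row 3 admitting 4, so r3c1=4.
Step 6. [r1c4∈{8}] r1c4's peers cover all but 8, so r1c4=8.
Step 7. [r6c4∈{3,4}] across row 6, 3 lands solely at r6c4 ⇒ r6c4=3.
Step 8. [r9c9∈{2,3,6}] across row 9, 6 lands solely at r9c9. So r9c9=6.
Step 9. [r6c1∈{1}] r6c1 has the single candidate 1. So r6c1=1.
Step 10. [r1c7∈{9}] only 9 remains possible at r1c7. So r1c7=9.
Step 11. [r5c7∈{1}] r5c7 is down to just 1 ⇒ r5c7=1.
Step 12. [r6c3∈{4}] r6c3 is down to just 4, so r6c3=4.
Step 13. [r1c3∈{1}] r1c3 has the single candidate 1, so r1c3=1.
Step 14. [r8c8∈{1}] only 1 remains possible at r8c8. So r8c8=1.
Step 15. [r8c1∈{7}] r8c1's peers cover all but 7, so r8c1=7.
Step 16. [r4c3∈{8}] nothing but 8 survives at r4c3. So r4c3=8.
Step 17. [r5c6∈{8}] r5c6 is down to just 8, so r5c6=8.
Step 18. [r9c3∈{3}] nothing but 3 survives at r9c3. So r9c3=3.
Step 19. [r9c5∈{2}] r9c5 is down to just 2 ⇒ r9c5=2.
Step 20. [r7c9∈{3}] r7c9 is down to just 3, so r7c9=3.
Step 21. [r2c2∈{9}] only 9 remains possible at r2c2, so r2c2=9.
Step 22. [r4c1∈{6}] r4c1 has the single candidate 6. So r4c1=6.
Step 23. [r1c1∈{2}] r1c1 is down to just 2. So r1c1=2.
Step 24. [r4c7∈{3}] r4c7 is down to just 3, so r4c7=3.
Step 25. [r2c3∈{5}] nothing but 5 survives at r2c3. So r2c3=5.
Step 26. [r7c1∈{5}] r7c1's peers cover all but 5, so r7c1=5.
Step 27. [r8c9∈{2}] nothing but 2 survives at r8c9, so r8c9=2.
Step 28. [r4c5∈{7}] nothing but 7 survives at r4c5, so r4c5=7.
Step 29. [r6c5∈{9}] r6c5's peers cover all but 9 ⇒ r6c5=9.
Step 30. [r5c9∈{4}] r5c9 has the single candidate 4, so r5c9=4.
Step 31. [r3c8∈{3}] r3c8 is down to just 3. So r3c8=3.
Step 32. [r9c1∈{9}] r9c1 has the single candidate 9. So r9c1=9.
Step 33. [r3c6∈{9}] only 9 remains possible at r3c6, so r3c6=9.
Step 34. [r5c2∈{2}] r5c2 is down to just 2, so r5c2=2.
Step 35. [r1c6∈{6}] nothing but 6 survives at r1c6, so r1c6=6.
Step 36. [r4c4∈{4}] r4c4's peers cover all but 4 ⇒ r4c4=4.
Step 37. [r5c8∈{7}] r5c8 is down to just 7, so r5c8=7.

Answer: 2 3 1 8 4 6 9 5 7 / 8 9 5 2 3 7 6 4 1 / 4 6 7 1 5 9 2 3 8 / 6 5 8 4 7 1 3 2 9 / 3 2 9 5 6 8 1 7 4 / 1 7 4 3 9 2 8 6 5 / 5 8 2 6 1 4 7 9 3 / 7 4 6 9 8 3 5 1 2 / 9 1 3 7 2 5 4 8 6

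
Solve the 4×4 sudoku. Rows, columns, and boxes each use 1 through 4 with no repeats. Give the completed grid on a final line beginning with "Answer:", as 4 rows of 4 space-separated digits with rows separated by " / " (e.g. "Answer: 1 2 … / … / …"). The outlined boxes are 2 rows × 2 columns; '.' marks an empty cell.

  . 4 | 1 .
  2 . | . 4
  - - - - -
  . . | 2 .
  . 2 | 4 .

Step 1. [r1c1∈{3}] r1c1's peers cover all but 3. So r1c1=3.
Step 2. [r4c1∈{1}] nothing but 1 survives at r4c1 ⇒ r4c1=1.
Step 3. [r4c4∈{3}] only 3 remains possible at r4c4. So r4c4=3.
Step 4. [r3c2∈{3}] r3c2's peers cover all but 3. So r3c2=3.
Step 5. [r2c3∈{3}] only 3 remains possible at r2c3 ⇒ r2c3=3.
Step 6. [r3c4∈{1}] r3c4 has the single candidate 1. So r3c4=1.
Step 7. [r2c2∈{1}] r2c2 has the single candidate 1, so r2c2=1.
Step 8. [r1c4∈{2}] r1c4 has the single candidate 2, so r1c4=2.
Step 9. [r3c1∈{4}] r3c1's peers cover all but 4 ⇒ r3c1=4.

Answer: 3 4 1 2 / 2 1 3 4 / 4 3 2 1 / 1 2 4 3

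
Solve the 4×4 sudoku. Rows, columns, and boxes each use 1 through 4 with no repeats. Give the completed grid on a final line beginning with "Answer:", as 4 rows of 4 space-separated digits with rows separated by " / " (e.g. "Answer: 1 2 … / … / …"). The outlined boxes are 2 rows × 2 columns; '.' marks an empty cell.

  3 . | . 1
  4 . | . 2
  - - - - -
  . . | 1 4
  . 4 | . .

Step 1. [r4c3∈{2,3}] in col 3, 2 fits only at r4c3. So r4c3=2.
Step 2. [r3c1∈{2}] nothing but 2 survives at r3c1. So r3c1=2.
Step 3. [r2c2∈{1}] only 1 remains possible at r2c2. So r2c2=1.
Step 4. [r3c2∈{3}] r3c2 is down to just 3 ⇒ r3c2=3.
Step 5. [r4c1∈{1}] r4c1 is down to just 1 ⇒ r4c1=1.
Step 6. [r2c3∈{3}] r2c3 has the single candidate 3. So r2c3=3.
Step 7. [r4c4∈{3}] r4c4's peers cover all but 3 ⇒ r4c4=3.
Step 8. [r1c3∈{4}] r1c3 has the single candidate 4. So r1c3=4.
Step 9. [r1c2∈{2}] r1c2's peers cover all but 2 ⇒ r1c2=2.

Answer: 3 2 4 1 / 4 1 3 2 / 2 3 1 4 / 1 4 2 3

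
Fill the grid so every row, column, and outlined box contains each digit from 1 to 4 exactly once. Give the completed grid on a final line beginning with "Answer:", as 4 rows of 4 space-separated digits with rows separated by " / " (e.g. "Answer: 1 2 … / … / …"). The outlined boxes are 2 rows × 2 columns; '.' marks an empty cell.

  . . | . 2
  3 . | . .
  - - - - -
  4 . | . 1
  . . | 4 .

Step 1. [r2c2∈{1,2,4}] 2 has one home in row 2: r2c2, so r2c2=2.
Step 2. [r1c1∈{1}] r1c1's peers cover all but 1 ⇒ r1c1=1.
Step 3. [r3c2∈{3}] r3c2's peers cover all but 3, so r3c2=3.
Step 4. [r2c4∈{4}] r2c4 has the single candidate 4 ⇒ r2c4=4.
Step 5. [r1c2∈{4}] only 4 remains possible at r1c2. So r1c2=4.
Step 6. [r1c3∈{3}] nothing but 3 survives at r1c3 ⇒ r1c3=3.
Step 7. [r4c4∈{3}] nothing but 3 survives at r4c4 ⇒ r4c4=3.
Step 8. [r4c1∈{2}] r4c1 has the single candidate 2, so r4c1=2.
Step 9. [r4c2∈{1}] r4c2 has the single candidate 1 ⇒ r4c2=1.
Step 10. [r3c3∈{2}] r3c3's peers cover all but 2, so r3c3=2.
Step 11. [r2c3∈{1}] r2c3 is down to just 1, so r2c3=1.

Answer: 1 4 3 2 / 3 2 1 4 / 4 3 2 1 / 2 1 4 3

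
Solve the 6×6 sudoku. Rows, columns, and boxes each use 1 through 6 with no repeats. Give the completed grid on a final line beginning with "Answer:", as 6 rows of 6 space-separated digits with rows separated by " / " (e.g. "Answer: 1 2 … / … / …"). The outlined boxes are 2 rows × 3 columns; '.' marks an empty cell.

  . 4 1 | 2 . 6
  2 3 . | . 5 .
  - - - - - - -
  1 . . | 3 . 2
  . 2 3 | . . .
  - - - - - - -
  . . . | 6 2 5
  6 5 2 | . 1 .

Step 1. [r4c4∈{1,4,5}] across col 4, 5 lands solely at r4c4 ⇒ r4c4=5.
Step 2. [r4c1∈{4}] r4c1 has the single candidate 4, so r4c1=4.
Step 3. [r3c2∈{6}] only 6 remains possible at r3c2 ⇒ r3c2=6.
Step 4. [r2c4∈{1,4}] in col 4, 1 fits only at r2c4. So r2c4=1.
Step 5. [r2c6∈{4}] r2c6's peers cover all but 4 ⇒ r2c6=4.
Step 6. [r3c5∈{4}] r3c5 is down to just 4. So r3c5=4.
Step 7. [r2c3∈{6}] r2c3's peers cover all but 6, so r2c3=6.
Step 8. [r6c4∈{4}] r6c4 is down to just 4 ⇒ r6c4=4.
Step 9. [r4c5∈{6}] nothing but 6 survives at r4c5. So r4c5=6.
Step 10. [r1c1∈{5}] only 5 remains possible at r1c1. So r1c1=5.
Step 11. [r5c2∈{1}] r5c2 has the single candidate 1 ⇒ r5c2=1.
Step 12. [r4c6∈{1}] r4c6's peers cover all but 1. So r4c6=1.
Step 13. [r1c5∈{3}] only 3 remains possible at r1c5 ⇒ r1c5=3.
Step 14. [r6c6∈{3}] only 3 remains possible at r6c6, so r6c6=3.
Step 15. [r5c3∈{4}] nothing but 4 survives at r5c3, so r5c3=4.
Step 16. [r3c3∈{5}] r3c3's peers cover all but 5, so r3c3=5.
Step 17. [r5c1∈{3}] r5c1 has the single candidate 3. So r5c1=3.

Answer: 5 4 1 2 3 6 / 2 3 6 1 5 4 / 1 6 5 3 4 2 / 4 2 3 5 6 1 / 3 1 4 6 2 5 / 6 5 2 4 1 3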